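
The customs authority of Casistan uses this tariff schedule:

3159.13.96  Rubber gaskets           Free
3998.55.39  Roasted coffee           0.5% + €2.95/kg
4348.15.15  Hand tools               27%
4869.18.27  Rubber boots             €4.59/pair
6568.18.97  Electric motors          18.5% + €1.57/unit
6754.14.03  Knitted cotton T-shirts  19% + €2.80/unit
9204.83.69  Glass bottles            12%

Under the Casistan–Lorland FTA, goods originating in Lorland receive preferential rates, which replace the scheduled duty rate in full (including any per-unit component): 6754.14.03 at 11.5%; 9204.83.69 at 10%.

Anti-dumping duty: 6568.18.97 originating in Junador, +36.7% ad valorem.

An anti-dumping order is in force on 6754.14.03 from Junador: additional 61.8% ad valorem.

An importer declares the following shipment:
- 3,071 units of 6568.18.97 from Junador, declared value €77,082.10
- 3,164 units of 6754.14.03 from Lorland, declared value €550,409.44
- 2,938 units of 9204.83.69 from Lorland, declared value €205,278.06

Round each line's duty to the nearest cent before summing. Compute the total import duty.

Line 1 (6568.18.97, Junador, 3,071 units, €77,082.10):
Base rate for 6568.18.97 is 18.5% + €1.57/unit.
Additional duty on 6568.18.97 from Junador: +36.7%. Applied ad valorem rate: 18.5% + 36.7% = 55.2%.
Duty = €77,082.10 × 55.2% + 3,071 × €1.57 = €47,370.79.
Line 2 (6754.14.03, Lorland, 3,164 units, €550,409.44):
Base rate for 6754.14.03 is 19% + €2.80/unit.
Origin Lorland qualifies under the Casistan–Lorland agreement and 6754.14.03 is covered: preferential rate 11.5% applies instead.
The additional-duty order on 6754.14.03 targets Junador, not Lorland; it does not apply.
Duty = €550,409.44 × 11.5% = €63,297.09.
Line 3 (9204.83.69, Lorland, 2,938 units, €205,278.06):
Base rate for 9204.83.69 is 12%.
Origin Lorland qualifies under the Casistan–Lorland agreement and 9204.83.69 is covered: preferential rate 10% applies instead.
Duty = €205,278.06 × 10% = €20,527.81.
Total = €47,370.79 + €63,297.09 + €20,527.81 = €131,195.69.

€131,195.69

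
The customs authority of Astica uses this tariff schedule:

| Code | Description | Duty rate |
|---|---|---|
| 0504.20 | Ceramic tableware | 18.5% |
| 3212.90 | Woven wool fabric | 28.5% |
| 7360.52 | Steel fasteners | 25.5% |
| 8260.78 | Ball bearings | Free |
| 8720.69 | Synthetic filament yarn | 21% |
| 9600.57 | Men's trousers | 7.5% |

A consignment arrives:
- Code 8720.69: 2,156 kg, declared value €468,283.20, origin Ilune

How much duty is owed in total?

Line 1 (8720.69, Ilune, 2,156 kg, €468,283.20):
Base rate for 8720.69 is 21%.
Duty = €468,283.20 × 21% = €98,339.47.

€98,339.47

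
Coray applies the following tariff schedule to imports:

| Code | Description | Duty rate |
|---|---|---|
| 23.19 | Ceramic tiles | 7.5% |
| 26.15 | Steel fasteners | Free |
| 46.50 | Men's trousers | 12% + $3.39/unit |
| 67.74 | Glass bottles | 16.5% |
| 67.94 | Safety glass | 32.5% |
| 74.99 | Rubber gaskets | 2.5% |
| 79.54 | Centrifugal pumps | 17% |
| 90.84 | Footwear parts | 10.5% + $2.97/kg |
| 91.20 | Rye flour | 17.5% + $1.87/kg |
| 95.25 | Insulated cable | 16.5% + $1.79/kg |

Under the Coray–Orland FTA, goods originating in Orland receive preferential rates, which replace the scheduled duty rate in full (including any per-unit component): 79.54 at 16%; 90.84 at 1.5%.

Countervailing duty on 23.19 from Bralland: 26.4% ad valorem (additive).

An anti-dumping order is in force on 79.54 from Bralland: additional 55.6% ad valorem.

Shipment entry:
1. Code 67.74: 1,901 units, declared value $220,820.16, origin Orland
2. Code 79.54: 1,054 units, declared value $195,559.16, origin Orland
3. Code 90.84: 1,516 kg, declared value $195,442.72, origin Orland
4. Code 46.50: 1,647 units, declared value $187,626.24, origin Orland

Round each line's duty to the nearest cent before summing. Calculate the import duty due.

$98,754.92

Line 1 (67.74, Orland, 1,901 units, $220,820.16):
Base rate for 67.74 is 16.5%.
Origin Orland is the FTA partner but 67.74 is not on the preference list; base rate stands.
Duty = $220,820.16 × 16.5% = $36,435.33.
Line 2 (79.54, Orland, 1,054 units, $195,559.16):
Base rate for 79.54 is 17%.
Origin Orland qualifies under the Coray–Orland agreement and 79.54 is covered: preferential rate 16% applies instead.
The additional-duty order on 79.54 targets Bralland, not Orland; it does not apply.
Duty = $195,559.16 × 16% = $31,289.47.
Line 3 (90.84, Orland, 1,516 kg, $195,442.72):
Base rate for 90.84 is 10.5% + $2.97/kg.
Origin Orland qualifies under the Coray–Orland agreement and 90.84 is covered: preferential rate 1.5% applies instead.
Duty = $195,442.72 × 1.5% = $2,931.64.
Line 4 (46.50, Orland, 1,647 units, $187,626.24):
Base rate for 46.50 is 12% + $3.39/unit.
Origin Orland is the FTA partner but 46.50 is not on the preference list; base rate stands.
Duty = $187,626.24 × 12% + 1,647 × $3.39 = $28,098.48.
Total = $36,435.33 + $31,289.47 + $2,931.64 + $28,098.48 = $98,754.92.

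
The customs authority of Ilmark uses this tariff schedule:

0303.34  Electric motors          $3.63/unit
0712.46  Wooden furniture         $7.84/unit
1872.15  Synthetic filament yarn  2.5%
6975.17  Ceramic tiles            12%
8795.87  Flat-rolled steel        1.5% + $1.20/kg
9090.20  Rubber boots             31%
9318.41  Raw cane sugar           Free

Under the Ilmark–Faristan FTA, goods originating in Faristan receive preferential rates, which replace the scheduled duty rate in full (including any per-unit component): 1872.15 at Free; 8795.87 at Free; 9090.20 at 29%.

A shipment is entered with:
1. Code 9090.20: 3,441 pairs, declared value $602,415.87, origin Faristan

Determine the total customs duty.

Line 1 (9090.20, Faristan, 3,441 pairs, $602,415.87):
Base rate for 9090.20 is 31%.
Origin Faristan qualifies under the Ilmark–Faristan agreement and 9090.20 is covered: preferential rate 29% applies instead.
Duty = $602,415.87 × 29% = $174,700.60.

$174,700.60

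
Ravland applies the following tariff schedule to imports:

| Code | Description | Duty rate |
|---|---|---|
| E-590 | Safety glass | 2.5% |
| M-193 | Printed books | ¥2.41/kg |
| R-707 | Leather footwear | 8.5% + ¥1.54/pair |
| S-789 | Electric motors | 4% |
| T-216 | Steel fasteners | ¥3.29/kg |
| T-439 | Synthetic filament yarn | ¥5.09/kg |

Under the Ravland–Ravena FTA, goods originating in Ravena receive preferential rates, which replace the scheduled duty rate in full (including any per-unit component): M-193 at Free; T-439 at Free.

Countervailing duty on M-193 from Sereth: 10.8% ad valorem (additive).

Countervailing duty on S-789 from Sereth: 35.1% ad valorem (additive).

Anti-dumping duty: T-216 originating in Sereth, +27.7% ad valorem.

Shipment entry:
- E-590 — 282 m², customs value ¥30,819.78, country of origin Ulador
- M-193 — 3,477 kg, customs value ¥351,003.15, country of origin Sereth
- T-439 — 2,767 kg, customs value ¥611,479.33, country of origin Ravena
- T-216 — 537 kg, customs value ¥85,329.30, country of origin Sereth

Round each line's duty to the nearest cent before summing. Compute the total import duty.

¥72,461.35

Line 1 (E-590, Ulador, 282 m², ¥30,819.78):
Base rate for E-590 is 2.5%.
Duty = ¥30,819.78 × 2.5% = ¥770.49.
Line 2 (M-193, Sereth, 3,477 kg, ¥351,003.15):
Base rate for M-193 is ¥2.41/kg.
M-193 has an FTA preferential rate, but origin Sereth is not Ravena; base rate stands.
Additional duty on M-193 from Sereth: +10.8% ad valorem. Applied ad valorem rate = 10.8%.
Duty = ¥351,003.15 × 10.8% + 3,477 × ¥2.41 = ¥46,287.91.
Line 3 (T-439, Ravena, 2,767 kg, ¥611,479.33):
Base rate for T-439 is ¥5.09/kg.
Origin Ravena qualifies under the Ravland–Ravena agreement and T-439 is covered: preferential rate Free applies instead.
Duty = ¥611,479.33 × 0% = ¥0.00.
Line 4 (T-216, Sereth, 537 kg, ¥85,329.30):
Base rate for T-216 is ¥3.29/kg.
Additional duty on T-216 from Sereth: +27.7% ad valorem. Applied ad valorem rate = 27.7%.
Duty = ¥85,329.30 × 27.7% + 537 × ¥3.29 = ¥25,402.95.
Total = ¥770.49 + ¥46,287.91 + ¥0.00 + ¥25,402.95 = ¥72,461.35.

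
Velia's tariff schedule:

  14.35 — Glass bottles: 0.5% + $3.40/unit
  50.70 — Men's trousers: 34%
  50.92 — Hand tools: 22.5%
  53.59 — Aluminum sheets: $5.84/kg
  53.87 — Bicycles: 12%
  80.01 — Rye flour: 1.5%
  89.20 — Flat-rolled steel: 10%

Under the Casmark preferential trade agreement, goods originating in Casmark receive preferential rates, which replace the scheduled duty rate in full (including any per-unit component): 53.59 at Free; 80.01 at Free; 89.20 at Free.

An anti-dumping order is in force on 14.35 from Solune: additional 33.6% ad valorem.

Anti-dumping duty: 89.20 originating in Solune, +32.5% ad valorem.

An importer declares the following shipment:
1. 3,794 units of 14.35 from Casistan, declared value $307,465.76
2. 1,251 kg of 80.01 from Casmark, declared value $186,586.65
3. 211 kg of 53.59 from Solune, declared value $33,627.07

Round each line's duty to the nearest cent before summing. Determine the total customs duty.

$15,669.17

Line 1 (14.35, Casistan, 3,794 units, $307,465.76):
Base rate for 14.35 is 0.5% + $3.40/unit.
The additional-duty order on 14.35 targets Solune, not Casistan; it does not apply.
Duty = $307,465.76 × 0.5% + 3,794 × $3.40 = $14,436.93.
Line 2 (80.01, Casmark, 1,251 kg, $186,586.65):
Base rate for 80.01 is 1.5%.
Origin Casmark qualifies under the Velia–Casmark agreement and 80.01 is covered: preferential rate Free applies instead.
Duty = $186,586.65 × 0% = $0.00.
Line 3 (53.59, Solune, 211 kg, $33,627.07):
Base rate for 53.59 is $5.84/kg.
53.59 has an FTA preferential rate, but origin Solune is not Casmark; base rate stands.
Duty = 211 × $5.84 = $1,232.24.
Total = $14,436.93 + $0.00 + $1,232.24 = $15,669.17.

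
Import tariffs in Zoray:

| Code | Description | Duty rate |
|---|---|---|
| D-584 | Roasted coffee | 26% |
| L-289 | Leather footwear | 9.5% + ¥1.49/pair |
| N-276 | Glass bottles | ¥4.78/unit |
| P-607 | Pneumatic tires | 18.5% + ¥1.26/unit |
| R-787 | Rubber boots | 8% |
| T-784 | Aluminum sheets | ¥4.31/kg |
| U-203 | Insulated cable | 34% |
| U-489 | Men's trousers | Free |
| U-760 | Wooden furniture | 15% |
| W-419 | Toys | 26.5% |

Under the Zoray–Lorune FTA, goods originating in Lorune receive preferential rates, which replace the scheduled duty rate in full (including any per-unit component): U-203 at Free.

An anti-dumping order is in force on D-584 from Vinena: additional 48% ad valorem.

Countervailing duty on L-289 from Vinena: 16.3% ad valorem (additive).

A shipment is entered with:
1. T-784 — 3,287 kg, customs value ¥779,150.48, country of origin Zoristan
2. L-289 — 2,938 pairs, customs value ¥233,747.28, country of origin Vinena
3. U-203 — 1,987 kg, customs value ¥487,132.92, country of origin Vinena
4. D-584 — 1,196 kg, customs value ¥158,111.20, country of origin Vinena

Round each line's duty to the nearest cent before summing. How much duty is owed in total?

Line 1 (T-784, Zoristan, 3,287 kg, ¥779,150.48):
Base rate for T-784 is ¥4.31/kg.
Duty = 3,287 × ¥4.31 = ¥14,166.97.
Line 2 (L-289, Vinena, 2,938 pairs, ¥233,747.28):
Base rate for L-289 is 9.5% + ¥1.49/pair.
Additional duty on L-289 from Vinena: +16.3%. Applied ad valorem rate: 9.5% + 16.3% = 25.8%.
Duty = ¥233,747.28 × 25.8% + 2,938 × ¥1.49 = ¥64,684.42.
Line 3 (U-203, Vinena, 1,987 kg, ¥487,132.92):
Base rate for U-203 is 34%.
U-203 has an FTA preferential rate, but origin Vinena is not Lorune; base rate stands.
Duty = ¥487,132.92 × 34% = ¥165,625.19.
Line 4 (D-584, Vinena, 1,196 kg, ¥158,111.20):
Base rate for D-584 is 26%.
Additional duty on D-584 from Vinena: +48%. Applied ad valorem rate: 26% + 48% = 74%.
Duty = ¥158,111.20 × 74% = ¥117,002.29.
Total = ¥14,166.97 + ¥64,684.42 + ¥165,625.19 + ¥117,002.29 = ¥361,478.87.

¥361,478.87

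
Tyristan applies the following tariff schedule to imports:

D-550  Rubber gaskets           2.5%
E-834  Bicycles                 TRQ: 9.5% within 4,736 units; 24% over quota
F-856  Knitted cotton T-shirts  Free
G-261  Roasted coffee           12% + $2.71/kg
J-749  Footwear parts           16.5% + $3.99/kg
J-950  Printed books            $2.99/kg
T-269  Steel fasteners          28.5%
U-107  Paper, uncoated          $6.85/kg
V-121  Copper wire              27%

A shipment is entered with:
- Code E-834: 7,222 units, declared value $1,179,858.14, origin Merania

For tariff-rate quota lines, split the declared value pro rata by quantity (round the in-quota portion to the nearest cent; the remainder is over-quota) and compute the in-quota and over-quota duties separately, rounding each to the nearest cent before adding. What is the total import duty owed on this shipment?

$170,976.51

Line 1 (E-834, Merania, 7,222 units, $1,179,858.14):
Code E-834 is under a tariff-rate quota (threshold 4,736 units). In-quota: 4,736 units at 9.5%; over-quota: 2,486 units at 24%.
Pro-rata value split: in-quota = $1,179,858.14 × 4,736/7,222 = $773,720.32; over-quota = $1,179,858.14 − $773,720.32 = $406,137.82.
In-quota duty = $773,720.32 × 9.5% = $73,503.43. Over-quota duty = $406,137.82 × 24% = $97,473.08.
Line duty = $73,503.43 + $97,473.08 = $170,976.51.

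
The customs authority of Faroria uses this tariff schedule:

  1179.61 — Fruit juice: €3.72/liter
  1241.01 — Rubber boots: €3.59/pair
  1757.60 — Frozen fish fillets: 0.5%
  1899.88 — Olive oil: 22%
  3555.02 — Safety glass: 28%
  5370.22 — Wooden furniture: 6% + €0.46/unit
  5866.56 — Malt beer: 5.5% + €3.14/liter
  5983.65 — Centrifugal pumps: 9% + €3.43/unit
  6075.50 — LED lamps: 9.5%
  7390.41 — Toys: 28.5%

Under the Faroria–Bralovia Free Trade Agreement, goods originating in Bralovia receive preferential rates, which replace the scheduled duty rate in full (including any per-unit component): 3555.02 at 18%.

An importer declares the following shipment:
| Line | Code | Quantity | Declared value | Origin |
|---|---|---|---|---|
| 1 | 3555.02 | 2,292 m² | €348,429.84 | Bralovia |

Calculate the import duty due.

Line 1 (3555.02, Bralovia, 2,292 m², €348,429.84):
Base rate for 3555.02 is 28%.
Origin Bralovia qualifies under the Faroria–Bralovia agreement and 3555.02 is covered: preferential rate 18% applies instead.
Duty = €348,429.84 × 18% = €62,717.37.

€62,717.37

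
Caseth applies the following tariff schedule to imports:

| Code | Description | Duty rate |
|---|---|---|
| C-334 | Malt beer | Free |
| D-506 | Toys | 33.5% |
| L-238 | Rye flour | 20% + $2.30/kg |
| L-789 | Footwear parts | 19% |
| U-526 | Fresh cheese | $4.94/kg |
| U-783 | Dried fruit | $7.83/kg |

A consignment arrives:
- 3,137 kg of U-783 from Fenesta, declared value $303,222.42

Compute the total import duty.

$24,562.71

Line 1 (U-783, Fenesta, 3,137 kg, $303,222.42):
Base rate for U-783 is $7.83/kg.
Duty = 3,137 × $7.83 = $24,562.71.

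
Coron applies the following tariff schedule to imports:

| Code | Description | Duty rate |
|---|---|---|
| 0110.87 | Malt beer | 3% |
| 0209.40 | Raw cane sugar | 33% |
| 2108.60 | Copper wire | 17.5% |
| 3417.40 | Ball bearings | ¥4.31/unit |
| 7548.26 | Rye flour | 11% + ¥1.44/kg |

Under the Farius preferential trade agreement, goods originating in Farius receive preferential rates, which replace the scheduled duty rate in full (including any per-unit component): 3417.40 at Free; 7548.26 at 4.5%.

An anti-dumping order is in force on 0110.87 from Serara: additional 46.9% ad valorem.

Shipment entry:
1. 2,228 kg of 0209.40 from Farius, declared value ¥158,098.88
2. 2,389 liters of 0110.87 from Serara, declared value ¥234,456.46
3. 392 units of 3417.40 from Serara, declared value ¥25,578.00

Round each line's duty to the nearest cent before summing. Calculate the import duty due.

¥170,855.92

Line 1 (0209.40, Farius, 2,228 kg, ¥158,098.88):
Base rate for 0209.40 is 33%.
Origin Farius is the FTA partner but 0209.40 is not on the preference list; base rate stands.
Duty = ¥158,098.88 × 33% = ¥52,172.63.
Line 2 (0110.87, Serara, 2,389 liters, ¥234,456.46):
Base rate for 0110.87 is 3%.
Additional duty on 0110.87 from Serara: +46.9%. Applied ad valorem rate: 3% + 46.9% = 49.9%.
Duty = ¥234,456.46 × 49.9% = ¥116,993.77.
Line 3 (3417.40, Serara, 392 units, ¥25,578.00):
Base rate for 3417.40 is ¥4.31/unit.
3417.40 has an FTA preferential rate, but origin Serara is not Farius; base rate stands.
Duty = 392 × ¥4.31 = ¥1,689.52.
Total = ¥52,172.63 + ¥116,993.77 + ¥1,689.52 = ¥170,855.92.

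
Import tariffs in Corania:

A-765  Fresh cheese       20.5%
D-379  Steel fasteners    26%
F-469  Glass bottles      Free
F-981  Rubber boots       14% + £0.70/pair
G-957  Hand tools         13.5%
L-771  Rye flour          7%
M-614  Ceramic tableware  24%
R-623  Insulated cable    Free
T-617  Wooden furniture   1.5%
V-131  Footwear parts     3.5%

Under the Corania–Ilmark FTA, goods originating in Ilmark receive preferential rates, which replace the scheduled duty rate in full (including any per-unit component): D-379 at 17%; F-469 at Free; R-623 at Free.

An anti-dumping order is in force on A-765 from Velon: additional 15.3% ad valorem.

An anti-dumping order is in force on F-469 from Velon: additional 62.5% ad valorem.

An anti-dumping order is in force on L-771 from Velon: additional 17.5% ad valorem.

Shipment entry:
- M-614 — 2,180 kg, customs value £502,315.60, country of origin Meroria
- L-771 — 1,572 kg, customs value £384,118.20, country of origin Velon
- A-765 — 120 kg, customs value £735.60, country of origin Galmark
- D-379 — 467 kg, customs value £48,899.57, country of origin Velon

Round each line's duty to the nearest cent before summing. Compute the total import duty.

Line 1 (M-614, Meroria, 2,180 kg, £502,315.60):
Base rate for M-614 is 24%.
Duty = £502,315.60 × 24% = £120,555.74.
Line 2 (L-771, Velon, 1,572 kg, £384,118.20):
Base rate for L-771 is 7%.
Additional duty on L-771 from Velon: +17.5%. Applied ad valorem rate: 7% + 17.5% = 24.5%.
Duty = £384,118.20 × 24.5% = £94,108.96.
Line 3 (A-765, Galmark, 120 kg, £735.60):
Base rate for A-765 is 20.5%.
The additional-duty order on A-765 targets Velon, not Galmark; it does not apply.
Duty = £735.60 × 20.5% = £150.80.
Line 4 (D-379, Velon, 467 kg, £48,899.57):
Base rate for D-379 is 26%.
D-379 has an FTA preferential rate, but origin Velon is not Ilmark; base rate stands.
Duty = £48,899.57 × 26% = £12,713.89.
Total = £120,555.74 + £94,108.96 + £150.80 + £12,713.89 = £227,529.39.

£227,529.39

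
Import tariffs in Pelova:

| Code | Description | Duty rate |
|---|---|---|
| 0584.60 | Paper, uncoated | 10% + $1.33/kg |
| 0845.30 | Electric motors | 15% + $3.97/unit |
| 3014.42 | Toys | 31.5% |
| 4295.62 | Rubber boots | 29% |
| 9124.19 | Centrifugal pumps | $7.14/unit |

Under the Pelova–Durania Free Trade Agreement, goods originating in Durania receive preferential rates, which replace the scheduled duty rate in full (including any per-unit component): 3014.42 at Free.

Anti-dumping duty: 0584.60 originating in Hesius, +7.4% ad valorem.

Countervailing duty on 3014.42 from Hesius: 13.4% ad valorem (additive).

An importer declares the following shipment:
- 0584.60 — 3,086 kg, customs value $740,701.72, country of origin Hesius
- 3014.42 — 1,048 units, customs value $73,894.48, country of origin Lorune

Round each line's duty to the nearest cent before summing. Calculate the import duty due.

Line 1 (0584.60, Hesius, 3,086 kg, $740,701.72):
Base rate for 0584.60 is 10% + $1.33/kg.
Additional duty on 0584.60 from Hesius: +7.4%. Applied ad valorem rate: 10% + 7.4% = 17.4%.
Duty = $740,701.72 × 17.4% + 3,086 × $1.33 = $132,986.48.
Line 2 (3014.42, Lorune, 1,048 units, $73,894.48):
Base rate for 3014.42 is 31.5%.
3014.42 has an FTA preferential rate, but origin Lorune is not Durania; base rate stands.
The additional-duty order on 3014.42 targets Hesius, not Lorune; it does not apply.
Duty = $73,894.48 × 31.5% = $23,276.76.
Total = $132,986.48 + $23,276.76 = $156,263.24.

$156,263.24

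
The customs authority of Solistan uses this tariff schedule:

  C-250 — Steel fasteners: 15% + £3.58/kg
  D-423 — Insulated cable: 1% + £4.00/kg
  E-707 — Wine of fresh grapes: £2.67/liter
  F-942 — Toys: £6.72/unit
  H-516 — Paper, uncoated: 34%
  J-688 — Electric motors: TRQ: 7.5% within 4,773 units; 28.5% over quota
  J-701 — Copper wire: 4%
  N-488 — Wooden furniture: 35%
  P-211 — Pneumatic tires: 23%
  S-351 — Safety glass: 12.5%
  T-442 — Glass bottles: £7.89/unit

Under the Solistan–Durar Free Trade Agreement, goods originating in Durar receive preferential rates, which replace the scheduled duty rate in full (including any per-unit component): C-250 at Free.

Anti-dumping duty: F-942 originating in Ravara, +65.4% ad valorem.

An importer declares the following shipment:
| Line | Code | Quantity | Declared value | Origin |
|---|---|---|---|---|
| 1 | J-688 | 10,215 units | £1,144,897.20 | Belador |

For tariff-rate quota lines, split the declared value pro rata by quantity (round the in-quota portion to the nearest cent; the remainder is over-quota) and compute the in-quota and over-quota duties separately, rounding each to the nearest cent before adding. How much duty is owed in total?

Line 1 (J-688, Belador, 10,215 units, £1,144,897.20):
Code J-688 is under a tariff-rate quota (threshold 4,773 units). In-quota: 4,773 units at 7.5%; over-quota: 5,442 units at 28.5%.
Pro-rata value split: in-quota = £1,144,897.20 × 4,773/10,215 = £534,957.84; over-quota = £1,144,897.20 − £534,957.84 = £609,939.36.
In-quota duty = £534,957.84 × 7.5% = £40,121.84. Over-quota duty = £609,939.36 × 28.5% = £173,832.72.
Line duty = £40,121.84 + £173,832.72 = £213,954.56.

£213,954.56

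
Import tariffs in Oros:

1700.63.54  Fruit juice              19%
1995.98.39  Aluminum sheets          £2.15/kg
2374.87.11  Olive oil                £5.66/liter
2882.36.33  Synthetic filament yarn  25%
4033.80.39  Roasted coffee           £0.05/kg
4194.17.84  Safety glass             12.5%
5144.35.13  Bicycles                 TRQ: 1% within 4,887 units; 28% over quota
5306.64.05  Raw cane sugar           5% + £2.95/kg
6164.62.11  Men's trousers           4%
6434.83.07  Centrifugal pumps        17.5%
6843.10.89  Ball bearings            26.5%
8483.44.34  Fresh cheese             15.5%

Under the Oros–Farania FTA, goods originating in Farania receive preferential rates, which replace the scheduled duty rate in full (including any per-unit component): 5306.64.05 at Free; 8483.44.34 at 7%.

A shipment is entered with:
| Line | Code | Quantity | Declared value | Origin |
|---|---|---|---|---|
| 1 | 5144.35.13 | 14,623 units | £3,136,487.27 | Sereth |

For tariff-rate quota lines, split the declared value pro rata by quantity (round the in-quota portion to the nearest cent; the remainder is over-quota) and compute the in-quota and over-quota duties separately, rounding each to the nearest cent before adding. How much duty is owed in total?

Line 1 (5144.35.13, Sereth, 14,623 units, £3,136,487.27):
Code 5144.35.13 is under a tariff-rate quota (threshold 4,887 units). In-quota: 4,887 units at 1%; over-quota: 9,736 units at 28%.
Pro-rata value split: in-quota = £3,136,487.27 × 4,887/14,623 = £1,048,212.63; over-quota = £3,136,487.27 − £1,048,212.63 = £2,088,274.64.
In-quota duty = £1,048,212.63 × 1% = £10,482.13. Over-quota duty = £2,088,274.64 × 28% = £584,716.90.
Line duty = £10,482.13 + £584,716.90 = £595,199.03.

£595,199.03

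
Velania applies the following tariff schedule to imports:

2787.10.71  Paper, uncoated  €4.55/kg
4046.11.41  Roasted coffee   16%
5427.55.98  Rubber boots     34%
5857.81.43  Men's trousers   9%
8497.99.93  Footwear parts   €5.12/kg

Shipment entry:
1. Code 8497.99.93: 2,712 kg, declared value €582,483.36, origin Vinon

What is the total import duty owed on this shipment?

Line 1 (8497.99.93, Vinon, 2,712 kg, €582,483.36):
Base rate for 8497.99.93 is €5.12/kg.
Duty = 2,712 × €5.12 = €13,885.44.

€13,885.44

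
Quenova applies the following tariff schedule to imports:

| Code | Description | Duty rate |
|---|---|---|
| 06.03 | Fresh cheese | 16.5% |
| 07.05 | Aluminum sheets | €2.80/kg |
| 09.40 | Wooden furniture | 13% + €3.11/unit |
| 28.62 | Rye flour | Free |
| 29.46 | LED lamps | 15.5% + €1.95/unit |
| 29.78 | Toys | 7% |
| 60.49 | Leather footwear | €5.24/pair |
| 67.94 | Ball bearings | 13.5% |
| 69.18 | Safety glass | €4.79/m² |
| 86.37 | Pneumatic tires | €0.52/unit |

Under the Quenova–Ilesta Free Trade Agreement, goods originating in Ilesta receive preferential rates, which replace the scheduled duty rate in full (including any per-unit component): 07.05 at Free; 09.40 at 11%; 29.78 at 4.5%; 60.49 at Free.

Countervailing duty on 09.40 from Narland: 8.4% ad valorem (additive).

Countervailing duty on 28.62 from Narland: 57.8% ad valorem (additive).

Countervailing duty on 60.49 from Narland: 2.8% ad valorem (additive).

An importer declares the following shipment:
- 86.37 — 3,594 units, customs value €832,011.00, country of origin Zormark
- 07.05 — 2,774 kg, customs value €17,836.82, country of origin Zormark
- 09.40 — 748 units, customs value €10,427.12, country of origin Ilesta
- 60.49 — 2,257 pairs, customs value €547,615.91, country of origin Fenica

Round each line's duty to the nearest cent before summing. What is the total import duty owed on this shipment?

€22,609.74

Line 1 (86.37, Zormark, 3,594 units, €832,011.00):
Base rate for 86.37 is €0.52/unit.
Duty = 3,594 × €0.52 = €1,868.88.
Line 2 (07.05, Zormark, 2,774 kg, €17,836.82):
Base rate for 07.05 is €2.80/kg.
07.05 has an FTA preferential rate, but origin Zormark is not Ilesta; base rate stands.
Duty = 2,774 × €2.80 = €7,767.20.
Line 3 (09.40, Ilesta, 748 units, €10,427.12):
Base rate for 09.40 is 13% + €3.11/unit.
Origin Ilesta qualifies under the Quenova–Ilesta agreement and 09.40 is covered: preferential rate 11% applies instead.
The additional-duty order on 09.40 targets Narland, not Ilesta; it does not apply.
Duty = €10,427.12 × 11% = €1,146.98.
Line 4 (60.49, Fenica, 2,257 pairs, €547,615.91):
Base rate for 60.49 is €5.24/pair.
60.49 has an FTA preferential rate, but origin Fenica is not Ilesta; base rate stands.
The additional-duty order on 60.49 targets Narland, not Fenica; it does not apply.
Duty = 2,257 × €5.24 = €11,826.68.
Total = €1,868.88 + €7,767.20 + €1,146.98 + €11,826.68 = €22,609.74.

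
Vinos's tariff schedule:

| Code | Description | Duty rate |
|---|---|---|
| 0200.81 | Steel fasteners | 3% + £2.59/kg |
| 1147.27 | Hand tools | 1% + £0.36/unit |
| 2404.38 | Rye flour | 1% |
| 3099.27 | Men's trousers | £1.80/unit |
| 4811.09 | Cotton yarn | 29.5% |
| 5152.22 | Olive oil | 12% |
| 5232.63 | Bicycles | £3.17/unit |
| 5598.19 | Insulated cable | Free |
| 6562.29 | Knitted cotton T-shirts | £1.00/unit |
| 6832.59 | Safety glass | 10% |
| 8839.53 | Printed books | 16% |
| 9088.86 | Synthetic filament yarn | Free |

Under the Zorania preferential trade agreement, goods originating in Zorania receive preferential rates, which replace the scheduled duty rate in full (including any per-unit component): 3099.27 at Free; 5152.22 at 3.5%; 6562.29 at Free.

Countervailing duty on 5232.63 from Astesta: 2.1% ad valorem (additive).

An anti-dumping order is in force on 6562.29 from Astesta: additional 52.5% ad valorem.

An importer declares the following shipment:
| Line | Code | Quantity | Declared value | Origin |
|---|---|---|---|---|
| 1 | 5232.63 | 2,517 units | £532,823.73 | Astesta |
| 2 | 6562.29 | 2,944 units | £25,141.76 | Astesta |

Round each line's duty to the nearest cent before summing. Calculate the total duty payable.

£35,311.61

Line 1 (5232.63, Astesta, 2,517 units, £532,823.73):
Base rate for 5232.63 is £3.17/unit.
Additional duty on 5232.63 from Astesta: +2.1% ad valorem. Applied ad valorem rate = 2.1%.
Duty = £532,823.73 × 2.1% + 2,517 × £3.17 = £19,168.19.
Line 2 (6562.29, Astesta, 2,944 units, £25,141.76):
Base rate for 6562.29 is £1.00/unit.
6562.29 has an FTA preferential rate, but origin Astesta is not Zorania; base rate stands.
Additional duty on 6562.29 from Astesta: +52.5% ad valorem. Applied ad valorem rate = 52.5%.
Duty = £25,141.76 × 52.5% + 2,944 × £1.00 = £16,143.42.
Total = £19,168.19 + £16,143.42 = £35,311.61.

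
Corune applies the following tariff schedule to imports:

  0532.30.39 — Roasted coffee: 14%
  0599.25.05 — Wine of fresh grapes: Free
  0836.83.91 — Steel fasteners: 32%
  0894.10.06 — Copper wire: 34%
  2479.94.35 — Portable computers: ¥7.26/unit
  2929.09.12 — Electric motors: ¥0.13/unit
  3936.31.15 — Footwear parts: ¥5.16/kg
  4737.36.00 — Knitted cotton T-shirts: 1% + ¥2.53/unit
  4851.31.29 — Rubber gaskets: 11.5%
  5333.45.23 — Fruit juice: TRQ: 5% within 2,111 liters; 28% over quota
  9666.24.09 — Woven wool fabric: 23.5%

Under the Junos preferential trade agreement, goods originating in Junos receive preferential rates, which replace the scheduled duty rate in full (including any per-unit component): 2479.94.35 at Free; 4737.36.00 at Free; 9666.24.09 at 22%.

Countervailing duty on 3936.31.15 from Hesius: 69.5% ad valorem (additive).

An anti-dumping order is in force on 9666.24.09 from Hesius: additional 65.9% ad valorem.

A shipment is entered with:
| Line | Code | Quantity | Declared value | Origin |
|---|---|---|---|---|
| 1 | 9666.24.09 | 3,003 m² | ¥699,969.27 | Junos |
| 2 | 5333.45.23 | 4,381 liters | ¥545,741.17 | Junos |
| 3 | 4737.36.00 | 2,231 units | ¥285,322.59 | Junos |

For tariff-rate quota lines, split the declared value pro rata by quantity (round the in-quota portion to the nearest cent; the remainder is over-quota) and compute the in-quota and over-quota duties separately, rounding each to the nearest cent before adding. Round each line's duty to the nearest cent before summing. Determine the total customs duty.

Line 1 (9666.24.09, Junos, 3,003 m², ¥699,969.27):
Base rate for 9666.24.09 is 23.5%.
Origin Junos qualifies under the Corune–Junos agreement and 9666.24.09 is covered: preferential rate 22% applies instead.
The additional-duty order on 9666.24.09 targets Hesius, not Junos; it does not apply.
Duty = ¥699,969.27 × 22% = ¥153,993.24.
Line 2 (5333.45.23, Junos, 4,381 liters, ¥545,741.17):
Code 5333.45.23 is under a tariff-rate quota (threshold 2,111 liters). In-quota: 2,111 liters at 5%; over-quota: 2,270 liters at 28%.
Pro-rata value split: in-quota = ¥545,741.17 × 2,111/4,381 = ¥262,967.27; over-quota = ¥545,741.17 − ¥262,967.27 = ¥282,773.90.
In-quota duty = ¥262,967.27 × 5% = ¥13,148.36. Over-quota duty = ¥282,773.90 × 28% = ¥79,176.69.
Line duty = ¥13,148.36 + ¥79,176.69 = ¥92,325.05.
Line 3 (4737.36.00, Junos, 2,231 units, ¥285,322.59):
Base rate for 4737.36.00 is 1% + ¥2.53/unit.
Origin Junos qualifies under the Corune–Junos agreement and 4737.36.00 is covered: preferential rate Free applies instead.
Duty = ¥285,322.59 × 0% = ¥0.00.
Total = ¥153,993.24 + ¥92,325.05 + ¥0.00 = ¥246,318.29.

¥246,318.29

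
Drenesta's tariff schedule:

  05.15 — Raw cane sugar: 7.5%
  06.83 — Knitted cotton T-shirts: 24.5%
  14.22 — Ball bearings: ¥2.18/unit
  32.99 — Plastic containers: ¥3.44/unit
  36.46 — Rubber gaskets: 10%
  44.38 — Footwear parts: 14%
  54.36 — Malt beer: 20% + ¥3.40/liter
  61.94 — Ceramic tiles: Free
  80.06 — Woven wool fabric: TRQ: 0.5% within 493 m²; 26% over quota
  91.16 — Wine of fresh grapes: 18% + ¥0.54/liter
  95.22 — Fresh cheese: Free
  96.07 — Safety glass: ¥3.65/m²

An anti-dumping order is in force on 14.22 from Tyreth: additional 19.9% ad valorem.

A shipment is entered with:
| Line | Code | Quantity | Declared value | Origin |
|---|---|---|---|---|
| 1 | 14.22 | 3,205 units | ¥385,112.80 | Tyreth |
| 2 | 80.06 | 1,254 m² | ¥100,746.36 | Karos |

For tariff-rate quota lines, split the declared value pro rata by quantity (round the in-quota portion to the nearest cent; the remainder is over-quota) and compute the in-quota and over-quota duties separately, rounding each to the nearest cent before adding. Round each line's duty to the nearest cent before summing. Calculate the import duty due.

¥99,718.46

Line 1 (14.22, Tyreth, 3,205 units, ¥385,112.80):
Base rate for 14.22 is ¥2.18/unit.
Additional duty on 14.22 from Tyreth: +19.9% ad valorem. Applied ad valorem rate = 19.9%.
Duty = ¥385,112.80 × 19.9% + 3,205 × ¥2.18 = ¥83,624.35.
Line 2 (80.06, Karos, 1,254 m², ¥100,746.36):
Code 80.06 is under a tariff-rate quota (threshold 493 m²). In-quota: 493 m² at 0.5%; over-quota: 761 m² at 26%.
Pro-rata value split: in-quota = ¥100,746.36 × 493/1,254 = ¥39,607.62; over-quota = ¥100,746.36 − ¥39,607.62 = ¥61,138.74.
In-quota duty = ¥39,607.62 × 0.5% = ¥198.04. Over-quota duty = ¥61,138.74 × 26% = ¥15,896.07.
Line duty = ¥198.04 + ¥15,896.07 = ¥16,094.11.
Total = ¥83,624.35 + ¥16,094.11 = ¥99,718.46.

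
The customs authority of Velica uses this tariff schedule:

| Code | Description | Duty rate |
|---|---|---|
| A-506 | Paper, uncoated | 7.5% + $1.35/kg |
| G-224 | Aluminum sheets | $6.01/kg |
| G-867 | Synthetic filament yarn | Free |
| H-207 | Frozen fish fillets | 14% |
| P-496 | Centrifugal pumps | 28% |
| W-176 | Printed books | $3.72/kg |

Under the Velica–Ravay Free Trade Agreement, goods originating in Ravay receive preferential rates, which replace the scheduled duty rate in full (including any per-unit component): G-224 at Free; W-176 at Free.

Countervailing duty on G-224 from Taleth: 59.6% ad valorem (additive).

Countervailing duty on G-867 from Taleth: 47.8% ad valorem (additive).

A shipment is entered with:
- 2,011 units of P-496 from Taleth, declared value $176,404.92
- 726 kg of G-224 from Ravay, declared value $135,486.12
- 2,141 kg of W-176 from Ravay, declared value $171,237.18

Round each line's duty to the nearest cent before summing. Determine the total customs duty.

Line 1 (P-496, Taleth, 2,011 units, $176,404.92):
Base rate for P-496 is 28%.
Duty = $176,404.92 × 28% = $49,393.38.
Line 2 (G-224, Ravay, 726 kg, $135,486.12):
Base rate for G-224 is $6.01/kg.
Origin Ravay qualifies under the Velica–Ravay agreement and G-224 is covered: preferential rate Free applies instead.
The additional-duty order on G-224 targets Taleth, not Ravay; it does not apply.
Duty = $135,486.12 × 0% = $0.00.
Line 3 (W-176, Ravay, 2,141 kg, $171,237.18):
Base rate for W-176 is $3.72/kg.
Origin Ravay qualifies under the Velica–Ravay agreement and W-176 is covered: preferential rate Free applies instead.
Duty = $171,237.18 × 0% = $0.00.
Total = $49,393.38 + $0.00 + $0.00 = $49,393.38.

$49,393.38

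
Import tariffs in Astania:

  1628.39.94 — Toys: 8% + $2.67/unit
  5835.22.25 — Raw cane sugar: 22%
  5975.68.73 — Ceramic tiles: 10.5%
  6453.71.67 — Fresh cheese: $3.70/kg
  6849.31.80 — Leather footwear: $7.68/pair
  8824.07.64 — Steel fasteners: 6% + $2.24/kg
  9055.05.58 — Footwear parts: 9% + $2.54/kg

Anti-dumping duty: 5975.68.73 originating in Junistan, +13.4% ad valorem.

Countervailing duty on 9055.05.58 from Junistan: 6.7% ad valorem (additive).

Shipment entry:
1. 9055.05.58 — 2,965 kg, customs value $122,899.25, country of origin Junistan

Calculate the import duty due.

$26,826.28

Line 1 (9055.05.58, Junistan, 2,965 kg, $122,899.25):
Base rate for 9055.05.58 is 9% + $2.54/kg.
Additional duty on 9055.05.58 from Junistan: +6.7%. Applied ad valorem rate: 9% + 6.7% = 15.7%.
Duty = $122,899.25 × 15.7% + 2,965 × $2.54 = $26,826.28.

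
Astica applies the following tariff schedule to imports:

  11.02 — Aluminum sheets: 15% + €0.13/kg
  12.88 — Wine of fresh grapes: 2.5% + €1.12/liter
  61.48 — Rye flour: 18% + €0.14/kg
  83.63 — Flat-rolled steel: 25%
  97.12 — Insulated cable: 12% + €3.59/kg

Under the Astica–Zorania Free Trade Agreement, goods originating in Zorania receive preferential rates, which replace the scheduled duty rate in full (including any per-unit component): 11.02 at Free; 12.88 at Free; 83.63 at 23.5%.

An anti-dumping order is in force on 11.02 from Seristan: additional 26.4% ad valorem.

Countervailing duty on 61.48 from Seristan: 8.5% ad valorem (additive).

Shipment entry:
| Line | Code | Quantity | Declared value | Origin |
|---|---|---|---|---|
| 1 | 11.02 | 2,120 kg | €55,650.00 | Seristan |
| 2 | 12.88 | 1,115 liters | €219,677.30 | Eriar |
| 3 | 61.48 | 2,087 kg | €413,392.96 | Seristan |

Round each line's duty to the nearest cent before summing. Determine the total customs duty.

Line 1 (11.02, Seristan, 2,120 kg, €55,650.00):
Base rate for 11.02 is 15% + €0.13/kg.
11.02 has an FTA preferential rate, but origin Seristan is not Zorania; base rate stands.
Additional duty on 11.02 from Seristan: +26.4%. Applied ad valorem rate: 15% + 26.4% = 41.4%.
Duty = €55,650.00 × 41.4% + 2,120 × €0.13 = €23,314.70.
Line 2 (12.88, Eriar, 1,115 liters, €219,677.30):
Base rate for 12.88 is 2.5% + €1.12/liter.
12.88 has an FTA preferential rate, but origin Eriar is not Zorania; base rate stands.
Duty = €219,677.30 × 2.5% + 1,115 × €1.12 = €6,740.73.
Line 3 (61.48, Seristan, 2,087 kg, €413,392.96):
Base rate for 61.48 is 18% + €0.14/kg.
Additional duty on 61.48 from Seristan: +8.5%. Applied ad valorem rate: 18% + 8.5% = 26.5%.
Duty = €413,392.96 × 26.5% + 2,087 × €0.14 = €109,841.31.
Total = €23,314.70 + €6,740.73 + €109,841.31 = €139,896.74.

€139,896.74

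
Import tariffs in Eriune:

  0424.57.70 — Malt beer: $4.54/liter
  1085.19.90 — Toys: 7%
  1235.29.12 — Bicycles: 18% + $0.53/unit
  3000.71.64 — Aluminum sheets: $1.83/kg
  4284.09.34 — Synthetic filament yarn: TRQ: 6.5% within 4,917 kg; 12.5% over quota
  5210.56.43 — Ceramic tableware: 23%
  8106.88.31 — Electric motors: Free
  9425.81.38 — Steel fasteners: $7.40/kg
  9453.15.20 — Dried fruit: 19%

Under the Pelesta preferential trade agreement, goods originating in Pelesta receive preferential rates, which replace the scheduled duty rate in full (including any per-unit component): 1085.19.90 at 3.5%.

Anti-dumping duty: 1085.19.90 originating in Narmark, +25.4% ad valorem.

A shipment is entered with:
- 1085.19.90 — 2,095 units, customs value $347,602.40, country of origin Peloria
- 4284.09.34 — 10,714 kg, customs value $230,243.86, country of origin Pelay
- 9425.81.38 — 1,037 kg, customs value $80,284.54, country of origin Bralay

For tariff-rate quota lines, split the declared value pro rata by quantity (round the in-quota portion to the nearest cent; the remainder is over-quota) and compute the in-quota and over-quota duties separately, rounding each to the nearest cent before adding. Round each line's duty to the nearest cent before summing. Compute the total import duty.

Line 1 (1085.19.90, Peloria, 2,095 units, $347,602.40):
Base rate for 1085.19.90 is 7%.
1085.19.90 has an FTA preferential rate, but origin Peloria is not Pelesta; base rate stands.
The additional-duty order on 1085.19.90 targets Narmark, not Peloria; it does not apply.
Duty = $347,602.40 × 7% = $24,332.17.
Line 2 (4284.09.34, Pelay, 10,714 kg, $230,243.86):
Code 4284.09.34 is under a tariff-rate quota (threshold 4,917 kg). In-quota: 4,917 kg at 6.5%; over-quota: 5,797 kg at 12.5%.
Pro-rata value split: in-quota = $230,243.86 × 4,917/10,714 = $105,666.33; over-quota = $230,243.86 − $105,666.33 = $124,577.53.
In-quota duty = $105,666.33 × 6.5% = $6,868.31. Over-quota duty = $124,577.53 × 12.5% = $15,572.19.
Line duty = $6,868.31 + $15,572.19 = $22,440.50.
Line 3 (9425.81.38, Bralay, 1,037 kg, $80,284.54):
Base rate for 9425.81.38 is $7.40/kg.
Duty = 1,037 × $7.40 = $7,673.80.
Total = $24,332.17 + $22,440.50 + $7,673.80 = $54,446.47.

$54,446.47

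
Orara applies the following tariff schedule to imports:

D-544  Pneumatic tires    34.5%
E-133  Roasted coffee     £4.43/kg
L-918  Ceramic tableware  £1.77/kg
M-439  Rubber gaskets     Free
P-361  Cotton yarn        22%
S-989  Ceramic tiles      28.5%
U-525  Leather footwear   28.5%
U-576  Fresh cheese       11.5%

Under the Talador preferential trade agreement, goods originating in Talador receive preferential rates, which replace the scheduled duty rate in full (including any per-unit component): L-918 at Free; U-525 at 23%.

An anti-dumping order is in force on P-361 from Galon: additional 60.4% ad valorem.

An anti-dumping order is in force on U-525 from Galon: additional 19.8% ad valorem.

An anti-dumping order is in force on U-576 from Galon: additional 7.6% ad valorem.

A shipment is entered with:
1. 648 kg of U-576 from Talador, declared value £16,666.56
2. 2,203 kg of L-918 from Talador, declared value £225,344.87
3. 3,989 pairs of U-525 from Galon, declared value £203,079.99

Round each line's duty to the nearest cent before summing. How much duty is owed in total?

Line 1 (U-576, Talador, 648 kg, £16,666.56):
Base rate for U-576 is 11.5%.
Origin Talador is the FTA partner but U-576 is not on the preference list; base rate stands.
The additional-duty order on U-576 targets Galon, not Talador; it does not apply.
Duty = £16,666.56 × 11.5% = £1,916.65.
Line 2 (L-918, Talador, 2,203 kg, £225,344.87):
Base rate for L-918 is £1.77/kg.
Origin Talador qualifies under the Orara–Talador agreement and L-918 is covered: preferential rate Free applies instead.
Duty = £225,344.87 × 0% = £0.00.
Line 3 (U-525, Galon, 3,989 pairs, £203,079.99):
Base rate for U-525 is 28.5%.
U-525 has an FTA preferential rate, but origin Galon is not Talador; base rate stands.
Additional duty on U-525 from Galon: +19.8%. Applied ad valorem rate: 28.5% + 19.8% = 48.3%.
Duty = £203,079.99 × 48.3% = £98,087.64.
Total = £1,916.65 + £0.00 + £98,087.64 = £100,004.29.

£100,004.29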